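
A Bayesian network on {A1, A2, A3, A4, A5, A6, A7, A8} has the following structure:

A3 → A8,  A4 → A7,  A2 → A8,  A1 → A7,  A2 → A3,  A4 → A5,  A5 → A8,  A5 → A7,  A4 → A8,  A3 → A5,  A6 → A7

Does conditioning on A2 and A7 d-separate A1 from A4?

No — A1 and A4 are not d-separated given {A2, A7}.

We examine all 5 paths between A1 and A4:
Path 1: A1 → A7 ← A4
  A7 is a collider and A7 is conditioned on, which opens it — no node blocks this path, so it is active.
Path 2: A1 → A7 ← A5 → A8 ← A4
  A8 is a collider here and neither A8 nor any of its descendants is conditioned on, so the collider stays closed — the path is blocked at A8.
Path 3: A1 → A7 ← A5 ← A4
  A7 is a collider and A7 is conditioned on, which opens it; A5 is a chain and A5 is not conditioned on — no node blocks this path, so it is active.
Path 4: A1 → A7 ← A5 ← A3 → A8 ← A4
  A8 is a collider here and neither A8 nor any of its descendants is conditioned on, so the collider stays closed — the path is blocked at A8.
Path 5: A1 → A7 ← A5 ← A3 ← A2 → A8 ← A4
  A2 is a fork here and A2 is conditioned on, so the path is blocked at A2.
At least one path is unblocked, so d-separation fails.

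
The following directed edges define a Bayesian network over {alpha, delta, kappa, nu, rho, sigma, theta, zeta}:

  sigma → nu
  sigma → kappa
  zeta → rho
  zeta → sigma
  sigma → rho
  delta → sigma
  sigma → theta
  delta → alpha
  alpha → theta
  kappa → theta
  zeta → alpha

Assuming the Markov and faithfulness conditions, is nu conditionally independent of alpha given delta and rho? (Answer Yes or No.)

No

Enumerating the 5 paths from nu to alpha and testing each for blocking by {delta, rho}:
Path 1: nu ← sigma ← delta → alpha
  delta is a fork here and delta is conditioned on, so the path is blocked at delta.
Path 2: nu ← sigma → rho ← zeta → alpha
  sigma is a fork and sigma is not conditioned on; rho is a collider and rho is conditioned on, which opens it; zeta is a fork and zeta is not conditioned on — no node blocks this path, so it is active.
Path 3: nu ← sigma ← zeta → alpha
  sigma is a chain and sigma is not conditioned on; zeta is a fork and zeta is not conditioned on — no node blocks this path, so it is active.
Path 4: nu ← sigma → kappa → theta ← alpha
  theta is a collider here and neither theta nor any of its descendants is conditioned on, so the collider stays closed — the path is blocked at theta.
Path 5: nu ← sigma → theta ← alpha
  theta is a collider here and neither theta nor any of its descendants is conditioned on, so the collider stays closed — the path is blocked at theta.
Since the path nu ← sigma → rho ← zeta → alpha is active, nu and alpha are not d-separated given {delta, rho}.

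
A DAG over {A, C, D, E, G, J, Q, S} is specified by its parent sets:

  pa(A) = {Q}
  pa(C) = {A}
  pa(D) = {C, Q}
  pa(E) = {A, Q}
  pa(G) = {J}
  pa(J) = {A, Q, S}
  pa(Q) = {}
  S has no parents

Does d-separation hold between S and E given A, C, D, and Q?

Yes — S and E are d-separated given {A, C, D, Q}.

We examine all 6 paths between S and E:
Path 1: S → J ← A → E
  J is a collider here and neither J nor any of its descendants is conditioned on, so the collider stays closed — the path is blocked at J.
Path 2: S → J ← A → C → D ← Q → E
  J is a collider here and neither J nor any of its descendants is conditioned on, so the collider stays closed — the path is blocked at J.
Path 3: S → J ← A ← Q → E
  J is a collider here and neither J nor any of its descendants is conditioned on, so the collider stays closed — the path is blocked at J.
Path 4: S → J ← Q → E
  J is a collider here and neither J nor any of its descendants is conditioned on, so the collider stays closed — the path is blocked at J.
Path 5: S → J ← Q → D ← C ← A → E
  J is a collider here and neither J nor any of its descendants is conditioned on, so the collider stays closed — the path is blocked at J.
Path 6: S → J ← Q → A → E
  J is a collider here and neither J nor any of its descendants is conditioned on, so the collider stays closed — the path is blocked at J.
Since every path is blocked, d-separation holds.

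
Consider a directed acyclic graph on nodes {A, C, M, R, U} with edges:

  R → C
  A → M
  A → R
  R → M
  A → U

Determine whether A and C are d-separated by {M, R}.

There are 2 undirected paths between A and C; checking each against the conditioning set {M, R}:
Path 1: A → M ← R → C
  R is a fork here and R is conditioned on, so the path is blocked at R.
Path 2: A → R → C
  R is a chain here and R is conditioned on, so the path is blocked at R.
Every path is blocked, so A and C are d-separated given {M, R}.

Yes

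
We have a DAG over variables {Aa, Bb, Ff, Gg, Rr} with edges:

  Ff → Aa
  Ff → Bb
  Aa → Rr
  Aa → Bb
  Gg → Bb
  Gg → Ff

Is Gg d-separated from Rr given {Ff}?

Enumerating the 4 paths from Gg to Rr and testing each for blocking by {Ff}:
Path 1: Gg → Ff → Bb ← Aa → Rr
  Ff is a chain here and Ff is conditioned on, so the path is blocked at Ff.
Path 2: Gg → Ff → Aa → Rr
  Ff is a chain here and Ff is conditioned on, so the path is blocked at Ff.
Path 3: Gg → Bb ← Ff → Aa → Rr
  Bb is a collider here and neither Bb nor any of its descendants is conditioned on, so the collider stays closed — the path is blocked at Bb.
Path 4: Gg → Bb ← Aa → Rr
  Bb is a collider here and neither Bb nor any of its descendants is conditioned on, so the collider stays closed — the path is blocked at Bb.
All paths are blocked; Gg ⊥ Rr | {Ff} holds.

Yes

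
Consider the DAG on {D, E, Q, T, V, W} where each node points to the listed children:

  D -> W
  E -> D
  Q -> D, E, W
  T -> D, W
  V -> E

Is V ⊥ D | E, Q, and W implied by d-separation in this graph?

4 paths connect V and D; each must be blocked for d-separation to hold:
Path 1: V → E ← Q → D
  Q is a fork here and Q is conditioned on, so the path is blocked at Q.
Path 2: V → E ← Q → W ← D
  Q is a fork here and Q is conditioned on, so the path is blocked at Q.
Path 3: V → E ← Q → W ← T → D
  Q is a fork here and Q is conditioned on, so the path is blocked at Q.
Path 4: V → E → D
  E is a chain here and E is conditioned on, so the path is blocked at E.
Every path is blocked, so V and D are d-separated given {E, Q, W}.

Yes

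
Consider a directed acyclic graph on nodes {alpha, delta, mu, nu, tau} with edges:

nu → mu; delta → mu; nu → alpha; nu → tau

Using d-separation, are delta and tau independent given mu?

There is one path between delta and tau:
Path 1: delta → mu ← nu → tau
  mu is a collider and mu is conditioned on, which opens it; nu is a fork and nu is not conditioned on — no node blocks this path, so it is active.
Because an active path exists, delta and tau are not d-separated.

No — delta and tau are not d-separated given {mu}.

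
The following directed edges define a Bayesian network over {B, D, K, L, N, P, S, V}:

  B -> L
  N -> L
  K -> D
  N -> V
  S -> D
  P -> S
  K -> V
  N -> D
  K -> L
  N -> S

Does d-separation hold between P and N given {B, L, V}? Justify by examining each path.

We examine all 4 paths between P and N:
  1. P → S ← N — S:collider[blocks] ⇒ blocked
  2. P → S → D ← K → V ← N — S:chain[open]; D:collider[blocks]; K:fork[open]; V:collider[open] ⇒ blocked
  3. P → S → D ← K → L ← N — S:chain[open]; D:collider[blocks]; K:fork[open]; L:collider[open] ⇒ blocked
  4. P → S → D ← N — S:chain[open]; D:collider[blocks] ⇒ blocked
All paths are blocked; P ⊥ N | {B, L, V} holds.

Yes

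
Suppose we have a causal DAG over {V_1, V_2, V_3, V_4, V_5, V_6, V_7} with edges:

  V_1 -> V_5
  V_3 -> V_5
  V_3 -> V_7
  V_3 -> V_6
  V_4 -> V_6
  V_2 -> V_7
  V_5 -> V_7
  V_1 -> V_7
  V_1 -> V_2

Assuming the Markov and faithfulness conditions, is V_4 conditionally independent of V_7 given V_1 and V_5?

Yes — V_4 and V_7 are d-separated given {V_1, V_5}.

There are 4 undirected paths between V_4 and V_7; checking each against the conditioning set {V_1, V_5}:
Path 1: V_4 → V_6 ← V_3 → V_7
  V_6 is a collider here and neither V_6 nor any of its descendants is conditioned on, so the collider stays closed — the path is blocked at V_6.
Path 2: V_4 → V_6 ← V_3 → V_5 → V_7
  V_6 is a collider here and neither V_6 nor any of its descendants is conditioned on, so the collider stays closed — the path is blocked at V_6.
Path 3: V_4 → V_6 ← V_3 → V_5 ← V_1 → V_7
  V_6 is a collider here and neither V_6 nor any of its descendants is conditioned on, so the collider stays closed — the path is blocked at V_6.
Path 4: V_4 → V_6 ← V_3 → V_5 ← V_1 → V_2 → V_7
  V_6 is a collider here and neither V_6 nor any of its descendants is conditioned on, so the collider stays closed — the path is blocked at V_6.
Since every path is blocked, d-separation holds.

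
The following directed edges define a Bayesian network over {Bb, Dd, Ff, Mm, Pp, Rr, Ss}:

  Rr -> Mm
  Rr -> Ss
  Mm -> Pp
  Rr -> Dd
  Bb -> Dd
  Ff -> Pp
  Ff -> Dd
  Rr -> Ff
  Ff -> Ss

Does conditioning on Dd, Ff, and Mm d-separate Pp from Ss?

Yes

Enumerating the 6 paths from Pp to Ss and testing each for blocking by {Dd, Ff, Mm}:
Path 1: Pp ← Ff → Ss
  Ff is a fork here and Ff is conditioned on, so the path is blocked at Ff.
Path 2: Pp ← Ff → Dd ← Rr → Ss
  Ff is a fork here and Ff is conditioned on, so the path is blocked at Ff.
Path 3: Pp ← Ff ← Rr → Ss
  Ff is a chain here and Ff is conditioned on, so the path is blocked at Ff.
Path 4: Pp ← Mm ← Rr → Ss
  Mm is a chain here and Mm is conditioned on, so the path is blocked at Mm.
Path 5: Pp ← Mm ← Rr → Ff → Ss
  Mm is a chain here and Mm is conditioned on, so the path is blocked at Mm.
Path 6: Pp ← Mm ← Rr → Dd ← Ff → Ss
  Mm is a chain here and Mm is conditioned on, so the path is blocked at Mm.
Since every path is blocked, d-separation holds.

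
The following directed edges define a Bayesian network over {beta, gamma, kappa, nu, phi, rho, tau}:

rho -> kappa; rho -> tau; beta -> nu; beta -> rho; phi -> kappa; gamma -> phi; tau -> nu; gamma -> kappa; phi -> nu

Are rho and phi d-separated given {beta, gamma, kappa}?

No

4 paths connect rho and phi; each must be blocked for d-separation to hold:
  1. rho → kappa ← phi — kappa:collider[open] ⇒ active
  2. rho → kappa ← gamma → phi — kappa:collider[open]; gamma:fork[blocks] ⇒ blocked
  3. rho ← beta → nu ← phi — beta:fork[blocks]; nu:collider[blocks] ⇒ blocked
  4. rho → tau → nu ← phi — tau:chain[open]; nu:collider[blocks] ⇒ blocked
At least one path is unblocked, so d-separation fails.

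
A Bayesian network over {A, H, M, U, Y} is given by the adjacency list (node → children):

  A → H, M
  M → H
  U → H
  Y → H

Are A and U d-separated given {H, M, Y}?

No

We examine all 2 paths between A and U:
  1. A → M → H ← U — M:chain[blocks]; H:collider[open] ⇒ blocked
  2. A → H ← U — H:collider[open] ⇒ active
At least one path is unblocked, so d-separation fails.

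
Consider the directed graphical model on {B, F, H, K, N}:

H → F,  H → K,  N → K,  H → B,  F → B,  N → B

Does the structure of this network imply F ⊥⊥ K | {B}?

No — F and K are not d-separated given {B}.

We examine all 4 paths between F and K:
Path 1: F ← H → K
  H is a fork and H is not conditioned on — no node blocks this path, so it is active.
Path 2: F ← H → B ← N → K
  H is a fork and H is not conditioned on; B is a collider and B is conditioned on, which opens it; N is a fork and N is not conditioned on — no node blocks this path, so it is active.
Path 3: F → B ← N → K
  B is a collider and B is conditioned on, which opens it; N is a fork and N is not conditioned on — no node blocks this path, so it is active.
Path 4: F → B ← H → K
  B is a collider and B is conditioned on, which opens it; H is a fork and H is not conditioned on — no node blocks this path, so it is active.
Because an active path exists, F and K are not d-separated.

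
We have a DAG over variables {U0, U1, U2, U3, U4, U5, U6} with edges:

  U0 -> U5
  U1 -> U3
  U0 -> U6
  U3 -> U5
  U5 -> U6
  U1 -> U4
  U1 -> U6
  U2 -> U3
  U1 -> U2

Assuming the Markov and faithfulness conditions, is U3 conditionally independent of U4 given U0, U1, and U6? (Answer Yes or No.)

There are 4 undirected paths between U3 and U4; checking each against the conditioning set {U0, U1, U6}:
Path 1: U3 → U5 → U6 ← U1 → U4
  U1 is a fork here and U1 is conditioned on, so the path is blocked at U1.
Path 2: U3 → U5 ← U0 → U6 ← U1 → U4
  U0 is a fork here and U0 is conditioned on, so the path is blocked at U0.
Path 3: U3 ← U1 → U4
  U1 is a fork here and U1 is conditioned on, so the path is blocked at U1.
Path 4: U3 ← U2 ← U1 → U4
  U1 is a fork here and U1 is conditioned on, so the path is blocked at U1.
All paths are blocked; U3 ⊥ U4 | {U0, U1, U6} holds.

Yes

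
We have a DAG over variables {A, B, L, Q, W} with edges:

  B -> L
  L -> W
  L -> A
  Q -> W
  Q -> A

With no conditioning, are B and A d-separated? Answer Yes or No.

Enumerating the 2 paths from B to A and testing each for blocking by ∅:
Path 1: B → L → W ← Q → A
  W is a collider here and neither W nor any of its descendants is conditioned on, so the collider stays closed — the path is blocked at W.
Path 2: B → L → A
  L is a chain and L is not conditioned on — no node blocks this path, so it is active.
At least one path is unblocked, so d-separation fails.

No — B and A are not d-separated given ∅.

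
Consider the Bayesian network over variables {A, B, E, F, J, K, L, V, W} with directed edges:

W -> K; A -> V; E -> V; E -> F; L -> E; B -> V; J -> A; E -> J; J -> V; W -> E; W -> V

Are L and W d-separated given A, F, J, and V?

No

4 paths connect L and W; each must be blocked for d-separation to hold:
Path 1: L → E → J → A → V ← W
  J is a chain here and J is conditioned on, so the path is blocked at J.
Path 2: L → E → J → V ← W
  J is a chain here and J is conditioned on, so the path is blocked at J.
Path 3: L → E → V ← W
  E is a chain and E is not conditioned on; V is a collider and V is conditioned on, which opens it — no node blocks this path, so it is active.
Path 4: L → E ← W
  E is a collider and its descendant A is conditioned on, which opens it — no node blocks this path, so it is active.
Since the path L → E → V ← W is active, L and W are not d-separated given {A, F, J, V}.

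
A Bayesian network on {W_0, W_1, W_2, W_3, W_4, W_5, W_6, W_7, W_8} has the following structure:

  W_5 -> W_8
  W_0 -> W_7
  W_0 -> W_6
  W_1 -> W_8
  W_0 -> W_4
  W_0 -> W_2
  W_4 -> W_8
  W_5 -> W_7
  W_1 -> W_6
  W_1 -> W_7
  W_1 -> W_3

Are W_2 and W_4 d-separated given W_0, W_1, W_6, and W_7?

Yes

There are 5 undirected paths between W_2 and W_4; checking each against the conditioning set {W_0, W_1, W_6, W_7}:
Path 1: W_2 ← W_0 → W_6 ← W_1 → W_8 ← W_4
  W_0 is a fork here and W_0 is conditioned on, so the path is blocked at W_0.
Path 2: W_2 ← W_0 → W_6 ← W_1 → W_7 ← W_5 → W_8 ← W_4
  W_0 is a fork here and W_0 is conditioned on, so the path is blocked at W_0.
Path 3: W_2 ← W_0 → W_7 ← W_5 → W_8 ← W_4
  W_0 is a fork here and W_0 is conditioned on, so the path is blocked at W_0.
Path 4: W_2 ← W_0 → W_7 ← W_1 → W_8 ← W_4
  W_0 is a fork here and W_0 is conditioned on, so the path is blocked at W_0.
Path 5: W_2 ← W_0 → W_4
  W_0 is a fork here and W_0 is conditioned on, so the path is blocked at W_0.
All paths are blocked; W_2 ⊥ W_4 | {W_0, W_1, W_6, W_7} holds.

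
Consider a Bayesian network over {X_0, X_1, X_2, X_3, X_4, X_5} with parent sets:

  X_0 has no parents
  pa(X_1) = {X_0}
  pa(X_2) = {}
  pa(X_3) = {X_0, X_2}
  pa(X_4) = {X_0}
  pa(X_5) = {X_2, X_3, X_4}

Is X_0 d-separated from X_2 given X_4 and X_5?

There are 4 undirected paths between X_0 and X_2; checking each against the conditioning set {X_4, X_5}:
Path 1: X_0 → X_3 ← X_2
  X_3 is a collider and its descendant X_5 is conditioned on, which opens it — no node blocks this path, so it is active.
Path 2: X_0 → X_3 → X_5 ← X_2
  X_3 is a chain and X_3 is not conditioned on; X_5 is a collider and X_5 is conditioned on, which opens it — no node blocks this path, so it is active.
Path 3: X_0 → X_4 → X_5 ← X_2
  X_4 is a chain here and X_4 is conditioned on, so the path is blocked at X_4.
Path 4: X_0 → X_4 → X_5 ← X_3 ← X_2
  X_4 is a chain here and X_4 is conditioned on, so the path is blocked at X_4.
Since the path X_0 → X_3 ← X_2 is active, X_0 and X_2 are not d-separated given {X_4, X_5}.

No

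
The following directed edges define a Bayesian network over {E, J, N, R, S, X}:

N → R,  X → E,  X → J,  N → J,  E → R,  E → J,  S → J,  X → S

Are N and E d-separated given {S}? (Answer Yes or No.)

Yes

There are 4 undirected paths between N and E; checking each against the conditioning set {S}:
Path 1: N → J ← S ← X → E
  J is a collider here and neither J nor any of its descendants is conditioned on, so the collider stays closed — the path is blocked at J.
Path 2: N → J ← X → E
  J is a collider here and neither J nor any of its descendants is conditioned on, so the collider stays closed — the path is blocked at J.
Path 3: N → J ← E
  J is a collider here and neither J nor any of its descendants is conditioned on, so the collider stays closed — the path is blocked at J.
Path 4: N → R ← E
  R is a collider here and neither R nor any of its descendants is conditioned on, so the collider stays closed — the path is blocked at R.
All paths are blocked; N ⊥ E | {S} holds.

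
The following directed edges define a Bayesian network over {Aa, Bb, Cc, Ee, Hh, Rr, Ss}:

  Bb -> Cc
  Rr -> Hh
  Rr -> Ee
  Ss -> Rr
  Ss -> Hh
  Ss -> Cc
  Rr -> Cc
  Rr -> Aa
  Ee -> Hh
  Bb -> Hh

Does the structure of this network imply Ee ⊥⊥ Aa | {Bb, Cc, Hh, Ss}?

We examine all 6 paths between Ee and Aa:
Path 1: Ee → Hh ← Ss → Cc ← Rr → Aa
  Ss is a fork here and Ss is conditioned on, so the path is blocked at Ss.
Path 2: Ee → Hh ← Ss → Rr → Aa
  Ss is a fork here and Ss is conditioned on, so the path is blocked at Ss.
Path 3: Ee → Hh ← Bb → Cc ← Ss → Rr → Aa
  Bb is a fork here and Bb is conditioned on, so the path is blocked at Bb.
Path 4: Ee → Hh ← Bb → Cc ← Rr → Aa
  Bb is a fork here and Bb is conditioned on, so the path is blocked at Bb.
Path 5: Ee → Hh ← Rr → Aa
  Hh is a collider and Hh is conditioned on, which opens it; Rr is a fork and Rr is not conditioned on — no node blocks this path, so it is active.
Path 6: Ee ← Rr → Aa
  Rr is a fork and Rr is not conditioned on — no node blocks this path, so it is active.
At least one path is unblocked, so d-separation fails.

No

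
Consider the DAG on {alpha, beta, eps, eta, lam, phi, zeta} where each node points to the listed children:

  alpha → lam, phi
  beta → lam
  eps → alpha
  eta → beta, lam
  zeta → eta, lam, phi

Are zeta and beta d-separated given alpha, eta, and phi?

Yes

Enumerating the 6 paths from zeta to beta and testing each for blocking by {alpha, eta, phi}:
  1. zeta → phi ← alpha → lam ← beta — phi:collider[open]; alpha:fork[blocks]; lam:collider[blocks] ⇒ blocked
  2. zeta → phi ← alpha → lam ← eta → beta — phi:collider[open]; alpha:fork[blocks]; lam:collider[blocks]; eta:fork[blocks] ⇒ blocked
  3. zeta → lam ← beta — lam:collider[blocks] ⇒ blocked
  4. zeta → lam ← eta → beta — lam:collider[blocks]; eta:fork[blocks] ⇒ blocked
  5. zeta → eta → beta — eta:chain[blocks] ⇒ blocked
  6. zeta → eta → lam ← beta — eta:chain[blocks]; lam:collider[blocks] ⇒ blocked
All paths are blocked; zeta ⊥ beta | {alpha, eta, phi} holds.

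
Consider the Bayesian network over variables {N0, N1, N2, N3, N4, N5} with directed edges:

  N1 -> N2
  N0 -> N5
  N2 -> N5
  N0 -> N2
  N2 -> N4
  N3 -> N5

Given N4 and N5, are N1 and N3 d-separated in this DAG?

There are 2 undirected paths between N1 and N3; checking each against the conditioning set {N4, N5}:
  1. N1 → N2 ← N0 → N5 ← N3 — N2:collider[open]; N0:fork[open]; N5:collider[open] ⇒ active
  2. N1 → N2 → N5 ← N3 — N2:chain[open]; N5:collider[open] ⇒ active
Because an active path exists, N1 and N3 are not d-separated.

No — N1 and N3 are not d-separated given {N4, N5}.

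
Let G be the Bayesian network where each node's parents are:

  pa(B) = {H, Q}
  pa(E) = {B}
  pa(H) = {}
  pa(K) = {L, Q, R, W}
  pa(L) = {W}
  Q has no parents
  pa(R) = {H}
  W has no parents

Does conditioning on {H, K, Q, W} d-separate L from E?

Yes

There are 4 undirected paths between L and E; checking each against the conditioning set {H, K, Q, W}:
Path 1: L → K ← Q → B → E
  Q is a fork here and Q is conditioned on, so the path is blocked at Q.
Path 2: L → K ← R ← H → B → E
  H is a fork here and H is conditioned on, so the path is blocked at H.
Path 3: L ← W → K ← Q → B → E
  W is a fork here and W is conditioned on, so the path is blocked at W.
Path 4: L ← W → K ← R ← H → B → E
  W is a fork here and W is conditioned on, so the path is blocked at W.
All paths are blocked; L ⊥ E | {H, K, Q, W} holds.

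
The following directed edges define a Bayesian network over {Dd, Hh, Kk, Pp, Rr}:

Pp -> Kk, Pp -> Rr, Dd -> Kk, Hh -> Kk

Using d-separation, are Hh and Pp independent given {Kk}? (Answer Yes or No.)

Only one path connects Hh and Pp:
  1. Hh → Kk ← Pp — Kk:collider[open] ⇒ active
Since the path Hh → Kk ← Pp is active, Hh and Pp are not d-separated given {Kk}.

No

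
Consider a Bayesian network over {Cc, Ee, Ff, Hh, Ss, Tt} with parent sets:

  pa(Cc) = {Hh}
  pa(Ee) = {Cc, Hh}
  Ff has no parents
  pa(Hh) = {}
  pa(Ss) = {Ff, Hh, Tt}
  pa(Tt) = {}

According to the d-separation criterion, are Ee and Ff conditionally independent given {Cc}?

2 paths connect Ee and Ff; each must be blocked for d-separation to hold:
Path 1: Ee ← Hh → Ss ← Ff
  Ss is a collider here and neither Ss nor any of its descendants is conditioned on, so the collider stays closed — the path is blocked at Ss.
Path 2: Ee ← Cc ← Hh → Ss ← Ff
  Cc is a chain here and Cc is conditioned on, so the path is blocked at Cc.
Every path is blocked, so Ee and Ff are d-separated given {Cc}.

Yes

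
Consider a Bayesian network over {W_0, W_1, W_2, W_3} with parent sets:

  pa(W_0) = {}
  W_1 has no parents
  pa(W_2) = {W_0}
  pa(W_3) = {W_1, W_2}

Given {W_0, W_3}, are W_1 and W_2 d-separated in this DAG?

No

The only undirected path from W_1 to W_2 is:
  1. W_1 → W_3 ← W_2 — W_3:collider[open] ⇒ active
Since the path W_1 → W_3 ← W_2 is active, W_1 and W_2 are not d-separated given {W_0, W_3}.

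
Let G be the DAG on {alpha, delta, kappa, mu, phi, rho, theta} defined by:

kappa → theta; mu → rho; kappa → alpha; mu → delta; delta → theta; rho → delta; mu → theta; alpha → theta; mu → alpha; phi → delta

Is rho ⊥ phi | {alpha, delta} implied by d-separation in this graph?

Enumerating the 5 paths from rho to phi and testing each for blocking by {alpha, delta}:
Path 1: rho → delta ← phi
  delta is a collider and delta is conditioned on, which opens it — no node blocks this path, so it is active.
Path 2: rho ← mu → delta ← phi
  mu is a fork and mu is not conditioned on; delta is a collider and delta is conditioned on, which opens it — no node blocks this path, so it is active.
Path 3: rho ← mu → alpha ← kappa → theta ← delta ← phi
  theta is a collider here and neither theta nor any of its descendants is conditioned on, so the collider stays closed — the path is blocked at theta.
Path 4: rho ← mu → alpha → theta ← delta ← phi
  alpha is a chain here and alpha is conditioned on, so the path is blocked at alpha.
Path 5: rho ← mu → theta ← delta ← phi
  theta is a collider here and neither theta nor any of its descendants is conditioned on, so the collider stays closed — the path is blocked at theta.
Because an active path exists, rho and phi are not d-separated.

No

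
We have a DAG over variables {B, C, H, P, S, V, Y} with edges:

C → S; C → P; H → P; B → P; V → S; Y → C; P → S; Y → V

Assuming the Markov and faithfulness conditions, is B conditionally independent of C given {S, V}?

No

There are 3 undirected paths between B and C; checking each against the conditioning set {S, V}:
Path 1: B → P ← C
  P is a collider and its descendant S is conditioned on, which opens it — no node blocks this path, so it is active.
Path 2: B → P → S ← V ← Y → C
  V is a chain here and V is conditioned on, so the path is blocked at V.
Path 3: B → P → S ← C
  P is a chain and P is not conditioned on; S is a collider and S is conditioned on, which opens it — no node blocks this path, so it is active.
Since the path B → P ← C is active, B and C are not d-separated given {S, V}.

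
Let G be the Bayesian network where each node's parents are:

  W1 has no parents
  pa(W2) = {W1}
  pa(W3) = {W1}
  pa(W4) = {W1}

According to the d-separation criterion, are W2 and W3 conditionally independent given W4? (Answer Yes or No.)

No — W2 and W3 are not d-separated given {W4}.

The only undirected path from W2 to W3 is:
Path 1: W2 ← W1 → W3
  W1 is a fork and W1 is not conditioned on — no node blocks this path, so it is active.
Since the path W2 ← W1 → W3 is active, W2 and W3 are not d-separated given {W4}.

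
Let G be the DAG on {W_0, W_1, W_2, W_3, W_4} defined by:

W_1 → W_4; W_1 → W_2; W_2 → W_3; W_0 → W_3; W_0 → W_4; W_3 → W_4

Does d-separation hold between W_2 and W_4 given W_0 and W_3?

3 paths connect W_2 and W_4; each must be blocked for d-separation to hold:
Path 1: W_2 ← W_1 → W_4
  W_1 is a fork and W_1 is not conditioned on — no node blocks this path, so it is active.
Path 2: W_2 → W_3 ← W_0 → W_4
  W_0 is a fork here and W_0 is conditioned on, so the path is blocked at W_0.
Path 3: W_2 → W_3 → W_4
  W_3 is a chain here and W_3 is conditioned on, so the path is blocked at W_3.
At least one path is unblocked, so d-separation fails.

No — W_2 and W_4 are not d-separated given {W_0, W_3}.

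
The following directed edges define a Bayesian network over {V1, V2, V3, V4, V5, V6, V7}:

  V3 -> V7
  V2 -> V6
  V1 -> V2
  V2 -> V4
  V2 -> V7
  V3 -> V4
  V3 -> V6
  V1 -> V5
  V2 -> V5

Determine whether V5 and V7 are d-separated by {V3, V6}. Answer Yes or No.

No

6 paths connect V5 and V7; each must be blocked for d-separation to hold:
Path 1: V5 ← V1 → V2 → V6 ← V3 → V7
  V3 is a fork here and V3 is conditioned on, so the path is blocked at V3.
Path 2: V5 ← V1 → V2 → V4 ← V3 → V7
  V4 is a collider here and neither V4 nor any of its descendants is conditioned on, so the collider stays closed — the path is blocked at V4.
Path 3: V5 ← V1 → V2 → V7
  V1 is a fork and V1 is not conditioned on; V2 is a chain and V2 is not conditioned on — no node blocks this path, so it is active.
Path 4: V5 ← V2 → V6 ← V3 → V7
  V3 is a fork here and V3 is conditioned on, so the path is blocked at V3.
Path 5: V5 ← V2 → V4 ← V3 → V7
  V4 is a collider here and neither V4 nor any of its descendants is conditioned on, so the collider stays closed — the path is blocked at V4.
Path 6: V5 ← V2 → V7
  V2 is a fork and V2 is not conditioned on — no node blocks this path, so it is active.
Because an active path exists, V5 and V7 are not d-separated.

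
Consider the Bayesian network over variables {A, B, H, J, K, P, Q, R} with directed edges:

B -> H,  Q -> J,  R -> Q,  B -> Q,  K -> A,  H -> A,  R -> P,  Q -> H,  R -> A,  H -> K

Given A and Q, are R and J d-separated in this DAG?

There are 5 undirected paths between R and J; checking each against the conditioning set {A, Q}:
Path 1: R → A ← K ← H ← B → Q → J
  Q is a chain here and Q is conditioned on, so the path is blocked at Q.
Path 2: R → A ← K ← H ← Q → J
  Q is a fork here and Q is conditioned on, so the path is blocked at Q.
Path 3: R → A ← H ← B → Q → J
  Q is a chain here and Q is conditioned on, so the path is blocked at Q.
Path 4: R → A ← H ← Q → J
  Q is a fork here and Q is conditioned on, so the path is blocked at Q.
Path 5: R → Q → J
  Q is a chain here and Q is conditioned on, so the path is blocked at Q.
Since every path is blocked, d-separation holds.

Yes — R and J are d-separated given {A, Q}.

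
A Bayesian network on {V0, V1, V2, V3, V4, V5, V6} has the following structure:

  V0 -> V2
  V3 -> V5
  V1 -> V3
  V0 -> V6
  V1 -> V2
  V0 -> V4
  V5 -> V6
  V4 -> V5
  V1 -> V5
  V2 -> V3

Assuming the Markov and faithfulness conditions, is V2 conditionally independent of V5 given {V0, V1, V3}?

Yes

We examine all 6 paths between V2 and V5:
  1. V2 ← V1 → V5 — V1:fork[blocks] ⇒ blocked
  2. V2 ← V1 → V3 → V5 — V1:fork[blocks]; V3:chain[blocks] ⇒ blocked
  3. V2 → V3 ← V1 → V5 — V3:collider[open]; V1:fork[blocks] ⇒ blocked
  4. V2 → V3 → V5 — V3:chain[blocks] ⇒ blocked
  5. V2 ← V0 → V4 → V5 — V0:fork[blocks]; V4:chain[open] ⇒ blocked
  6. V2 ← V0 → V6 ← V5 — V0:fork[blocks]; V6:collider[blocks] ⇒ blocked
All paths are blocked; V2 ⊥ V5 | {V0, V1, V3} holds.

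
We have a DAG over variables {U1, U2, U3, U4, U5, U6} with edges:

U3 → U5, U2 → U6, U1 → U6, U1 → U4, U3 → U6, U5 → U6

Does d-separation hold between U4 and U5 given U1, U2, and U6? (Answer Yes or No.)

We examine all 2 paths between U4 and U5:
Path 1: U4 ← U1 → U6 ← U3 → U5
  U1 is a fork here and U1 is conditioned on, so the path is blocked at U1.
Path 2: U4 ← U1 → U6 ← U5
  U1 is a fork here and U1 is conditioned on, so the path is blocked at U1.
Since every path is blocked, d-separation holds.

Yes — U4 and U5 are d-separated given {U1, U2, U6}.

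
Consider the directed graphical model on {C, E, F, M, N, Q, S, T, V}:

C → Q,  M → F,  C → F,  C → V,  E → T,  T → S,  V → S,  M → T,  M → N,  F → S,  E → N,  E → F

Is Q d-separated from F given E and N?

6 paths connect Q and F; each must be blocked for d-separation to hold:
Path 1: Q ← C → V → S ← F
  S is a collider here and neither S nor any of its descendants is conditioned on, so the collider stays closed — the path is blocked at S.
Path 2: Q ← C → V → S ← T ← M → F
  S is a collider here and neither S nor any of its descendants is conditioned on, so the collider stays closed — the path is blocked at S.
Path 3: Q ← C → V → S ← T ← M → N ← E → F
  S is a collider here and neither S nor any of its descendants is conditioned on, so the collider stays closed — the path is blocked at S.
Path 4: Q ← C → V → S ← T ← E → F
  S is a collider here and neither S nor any of its descendants is conditioned on, so the collider stays closed — the path is blocked at S.
Path 5: Q ← C → V → S ← T ← E → N ← M → F
  S is a collider here and neither S nor any of its descendants is conditioned on, so the collider stays closed — the path is blocked at S.
Path 6: Q ← C → F
  C is a fork and C is not conditioned on — no node blocks this path, so it is active.
Since the path Q ← C → F is active, Q and F are not d-separated given {E, N}.

No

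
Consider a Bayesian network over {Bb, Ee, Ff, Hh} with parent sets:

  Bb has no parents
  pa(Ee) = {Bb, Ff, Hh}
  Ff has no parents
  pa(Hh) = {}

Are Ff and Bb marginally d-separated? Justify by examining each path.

The only undirected path from Ff to Bb is:
Path 1: Ff → Ee ← Bb
  Ee is a collider here and neither Ee nor any of its descendants is conditioned on, so the collider stays closed — the path is blocked at Ee.
Since every path is blocked, d-separation holds.

Yes — Ff and Bb are d-separated given ∅.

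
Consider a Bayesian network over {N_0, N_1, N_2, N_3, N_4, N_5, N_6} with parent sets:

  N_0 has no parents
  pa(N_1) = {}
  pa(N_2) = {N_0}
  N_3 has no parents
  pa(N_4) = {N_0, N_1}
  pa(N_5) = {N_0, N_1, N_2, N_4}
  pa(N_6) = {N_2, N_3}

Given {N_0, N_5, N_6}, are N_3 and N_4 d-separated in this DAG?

We examine all 6 paths between N_3 and N_4:
Path 1: N_3 → N_6 ← N_2 → N_5 ← N_1 → N_4
  N_6 is a collider and N_6 is conditioned on, which opens it; N_2 is a fork and N_2 is not conditioned on; N_5 is a collider and N_5 is conditioned on, which opens it; N_1 is a fork and N_1 is not conditioned on — no node blocks this path, so it is active.
Path 2: N_3 → N_6 ← N_2 → N_5 ← N_4
  N_6 is a collider and N_6 is conditioned on, which opens it; N_2 is a fork and N_2 is not conditioned on; N_5 is a collider and N_5 is conditioned on, which opens it — no node blocks this path, so it is active.
Path 3: N_3 → N_6 ← N_2 → N_5 ← N_0 → N_4
  N_0 is a fork here and N_0 is conditioned on, so the path is blocked at N_0.
Path 4: N_3 → N_6 ← N_2 ← N_0 → N_5 ← N_1 → N_4
  N_0 is a fork here and N_0 is conditioned on, so the path is blocked at N_0.
Path 5: N_3 → N_6 ← N_2 ← N_0 → N_5 ← N_4
  N_0 is a fork here and N_0 is conditioned on, so the path is blocked at N_0.
Path 6: N_3 → N_6 ← N_2 ← N_0 → N_4
  N_0 is a fork here and N_0 is conditioned on, so the path is blocked at N_0.
Because an active path exists, N_3 and N_4 are not d-separated.

No — N_3 and N_4 are not d-separated given {N_0, N_5, N_6}.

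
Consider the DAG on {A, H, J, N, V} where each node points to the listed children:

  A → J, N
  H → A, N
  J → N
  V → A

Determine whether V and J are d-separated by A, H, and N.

Yes

There are 3 undirected paths between V and J; checking each against the conditioning set {A, H, N}:
Path 1: V → A → N ← J
  A is a chain here and A is conditioned on, so the path is blocked at A.
Path 2: V → A → J
  A is a chain here and A is conditioned on, so the path is blocked at A.
Path 3: V → A ← H → N ← J
  H is a fork here and H is conditioned on, so the path is blocked at H.
All paths are blocked; V ⊥ J | {A, H, N} holds.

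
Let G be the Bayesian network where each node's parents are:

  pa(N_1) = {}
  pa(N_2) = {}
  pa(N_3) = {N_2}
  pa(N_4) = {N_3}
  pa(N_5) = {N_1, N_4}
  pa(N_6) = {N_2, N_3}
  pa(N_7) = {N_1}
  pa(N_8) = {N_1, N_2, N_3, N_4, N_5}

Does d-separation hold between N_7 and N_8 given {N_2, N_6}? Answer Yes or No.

No — N_7 and N_8 are not d-separated given {N_2, N_6}.

We examine all 6 paths between N_7 and N_8:
Path 1: N_7 ← N_1 → N_5 → N_8
  N_1 is a fork and N_1 is not conditioned on; N_5 is a chain and N_5 is not conditioned on — no node blocks this path, so it is active.
Path 2: N_7 ← N_1 → N_5 ← N_4 → N_8
  N_5 is a collider here and neither N_5 nor any of its descendants is conditioned on, so the collider stays closed — the path is blocked at N_5.
Path 3: N_7 ← N_1 → N_5 ← N_4 ← N_3 → N_8
  N_5 is a collider here and neither N_5 nor any of its descendants is conditioned on, so the collider stays closed — the path is blocked at N_5.
Path 4: N_7 ← N_1 → N_5 ← N_4 ← N_3 → N_6 ← N_2 → N_8
  N_5 is a collider here and neither N_5 nor any of its descendants is conditioned on, so the collider stays closed — the path is blocked at N_5.
Path 5: N_7 ← N_1 → N_5 ← N_4 ← N_3 ← N_2 → N_8
  N_5 is a collider here and neither N_5 nor any of its descendants is conditioned on, so the collider stays closed — the path is blocked at N_5.
Path 6: N_7 ← N_1 → N_8
  N_1 is a fork and N_1 is not conditioned on — no node blocks this path, so it is active.
Since the path N_7 ← N_1 → N_5 → N_8 is active, N_7 and N_8 are not d-separated given {N_2, N_6}.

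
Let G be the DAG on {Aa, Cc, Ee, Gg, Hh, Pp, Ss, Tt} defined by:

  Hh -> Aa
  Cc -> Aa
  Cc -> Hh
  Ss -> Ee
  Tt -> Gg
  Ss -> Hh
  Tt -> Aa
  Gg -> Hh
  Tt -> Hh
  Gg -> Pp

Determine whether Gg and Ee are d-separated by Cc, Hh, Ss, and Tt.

We examine all 4 paths between Gg and Ee:
Path 1: Gg ← Tt → Aa ← Cc → Hh ← Ss → Ee
  Tt is a fork here and Tt is conditioned on, so the path is blocked at Tt.
Path 2: Gg ← Tt → Aa ← Hh ← Ss → Ee
  Tt is a fork here and Tt is conditioned on, so the path is blocked at Tt.
Path 3: Gg ← Tt → Hh ← Ss → Ee
  Tt is a fork here and Tt is conditioned on, so the path is blocked at Tt.
Path 4: Gg → Hh ← Ss → Ee
  Ss is a fork here and Ss is conditioned on, so the path is blocked at Ss.
All paths are blocked; Gg ⊥ Ee | {Cc, Hh, Ss, Tt} holds.

Yes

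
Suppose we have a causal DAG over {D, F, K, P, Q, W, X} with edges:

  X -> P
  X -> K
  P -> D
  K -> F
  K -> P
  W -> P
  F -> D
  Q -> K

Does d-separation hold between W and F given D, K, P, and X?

Yes

3 paths connect W and F; each must be blocked for d-separation to hold:
  1. W → P → D ← F — P:chain[blocks]; D:collider[open] ⇒ blocked
  2. W → P ← K → F — P:collider[open]; K:fork[blocks] ⇒ blocked
  3. W → P ← X → K → F — P:collider[open]; X:fork[blocks]; K:chain[blocks] ⇒ blocked
Since every path is blocked, d-separation holds.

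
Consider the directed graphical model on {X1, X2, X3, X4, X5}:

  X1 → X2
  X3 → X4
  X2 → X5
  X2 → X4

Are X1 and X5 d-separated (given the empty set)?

No — X1 and X5 are not d-separated given ∅.

The only undirected path from X1 to X5 is:
Path 1: X1 → X2 → X5
  X2 is a chain and X2 is not conditioned on — no node blocks this path, so it is active.
At least one path is unblocked, so d-separation fails.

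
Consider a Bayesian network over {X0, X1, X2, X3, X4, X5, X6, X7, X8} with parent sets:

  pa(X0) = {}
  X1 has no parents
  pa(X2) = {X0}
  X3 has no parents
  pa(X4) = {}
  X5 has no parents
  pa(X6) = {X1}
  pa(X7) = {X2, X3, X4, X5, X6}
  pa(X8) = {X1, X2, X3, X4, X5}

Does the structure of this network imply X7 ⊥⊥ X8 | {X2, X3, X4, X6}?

5 paths connect X7 and X8; each must be blocked for d-separation to hold:
Path 1: X7 ← X6 ← X1 → X8
  X6 is a chain here and X6 is conditioned on, so the path is blocked at X6.
Path 2: X7 ← X2 → X8
  X2 is a fork here and X2 is conditioned on, so the path is blocked at X2.
Path 3: X7 ← X4 → X8
  X4 is a fork here and X4 is conditioned on, so the path is blocked at X4.
Path 4: X7 ← X5 → X8
  X5 is a fork and X5 is not conditioned on — no node blocks this path, so it is active.
Path 5: X7 ← X3 → X8
  X3 is a fork here and X3 is conditioned on, so the path is blocked at X3.
Since the path X7 ← X5 → X8 is active, X7 and X8 are not d-separated given {X2, X3, X4, X6}.

No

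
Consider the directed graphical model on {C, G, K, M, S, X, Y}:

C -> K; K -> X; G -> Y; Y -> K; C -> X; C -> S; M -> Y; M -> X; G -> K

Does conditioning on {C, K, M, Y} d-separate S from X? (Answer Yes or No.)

Yes — S and X are d-separated given {C, K, M, Y}.

We examine all 4 paths between S and X:
Path 1: S ← C → X
  C is a fork here and C is conditioned on, so the path is blocked at C.
Path 2: S ← C → K → X
  C is a fork here and C is conditioned on, so the path is blocked at C.
Path 3: S ← C → K ← Y ← M → X
  C is a fork here and C is conditioned on, so the path is blocked at C.
Path 4: S ← C → K ← G → Y ← M → X
  C is a fork here and C is conditioned on, so the path is blocked at C.
Since every path is blocked, d-separation holds.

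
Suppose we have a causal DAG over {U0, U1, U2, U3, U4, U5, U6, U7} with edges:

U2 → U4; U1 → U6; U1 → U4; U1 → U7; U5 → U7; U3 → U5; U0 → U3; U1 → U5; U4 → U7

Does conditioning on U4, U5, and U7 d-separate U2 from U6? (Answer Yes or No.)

3 paths connect U2 and U6; each must be blocked for d-separation to hold:
  1. U2 → U4 ← U1 → U6 — U4:collider[open]; U1:fork[open] ⇒ active
  2. U2 → U4 → U7 ← U5 ← U1 → U6 — U4:chain[blocks]; U7:collider[open]; U5:chain[blocks]; U1:fork[open] ⇒ blocked
  3. U2 → U4 → U7 ← U1 → U6 — U4:chain[blocks]; U7:collider[open]; U1:fork[open] ⇒ blocked
Since the path U2 → U4 ← U1 → U6 is active, U2 and U6 are not d-separated given {U4, U5, U7}.

No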